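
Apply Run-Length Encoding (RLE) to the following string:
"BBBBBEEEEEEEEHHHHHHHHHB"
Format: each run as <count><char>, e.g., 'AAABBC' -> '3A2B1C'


Scanning runs left to right:
  i=0: run of 'B' x 5 -> '5B'
  i=5: run of 'E' x 8 -> '8E'
  i=13: run of 'H' x 9 -> '9H'
  i=22: run of 'B' x 1 -> '1B'

RLE = 5B8E9H1B


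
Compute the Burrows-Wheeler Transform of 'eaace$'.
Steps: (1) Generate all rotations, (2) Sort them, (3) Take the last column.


Rotations (sorted):
  0: $eaace -> last char: e
  1: aace$e -> last char: e
  2: ace$ea -> last char: a
  3: ce$eaa -> last char: a
  4: e$eaac -> last char: c
  5: eaace$ -> last char: $


BWT = eeaac$


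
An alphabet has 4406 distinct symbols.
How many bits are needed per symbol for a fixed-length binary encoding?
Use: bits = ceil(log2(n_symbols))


log2(4406) = 12.1053
Bracket: 2^12 = 4096 < 4406 <= 2^13 = 8192
So ceil(log2(4406)) = 13

bits = ceil(log2(4406)) = ceil(12.1053) = 13 bits


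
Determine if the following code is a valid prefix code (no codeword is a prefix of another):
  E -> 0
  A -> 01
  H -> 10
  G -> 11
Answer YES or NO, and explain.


Checking each pair (does one codeword prefix another?):
  E='0' vs A='01': prefix -- VIOLATION

NO -- this is NOT a valid prefix code. E (0) is a prefix of A (01).


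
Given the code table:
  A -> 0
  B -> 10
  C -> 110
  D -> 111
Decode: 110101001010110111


Decoding:
110 -> C
10 -> B
10 -> B
0 -> A
10 -> B
10 -> B
110 -> C
111 -> D


Result: CBBABBCD


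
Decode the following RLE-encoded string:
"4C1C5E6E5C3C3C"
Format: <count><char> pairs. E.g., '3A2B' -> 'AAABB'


Expanding each <count><char> pair:
  4C -> 'CCCC'
  1C -> 'C'
  5E -> 'EEEEE'
  6E -> 'EEEEEE'
  5C -> 'CCCCC'
  3C -> 'CCC'
  3C -> 'CCC'

Decoded = CCCCCEEEEEEEEEEECCCCCCCCCCC


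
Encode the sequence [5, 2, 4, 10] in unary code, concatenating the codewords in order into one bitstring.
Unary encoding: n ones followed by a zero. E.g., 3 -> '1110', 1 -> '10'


Encode each number as n ones followed by a terminating 0:
  5 -> 111110 (6 bits)
  2 -> 110 (3 bits)
  4 -> 11110 (5 bits)
  10 -> 11111111110 (11 bits)
Total length = 6 + 3 + 5 + 11 = 25 bits.

Unary([5, 2, 4, 10]) = 1111101101111011111111110 (25 bits)


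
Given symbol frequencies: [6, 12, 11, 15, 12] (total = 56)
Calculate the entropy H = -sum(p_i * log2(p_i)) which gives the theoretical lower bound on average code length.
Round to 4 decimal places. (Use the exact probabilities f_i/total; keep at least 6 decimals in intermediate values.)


Per-symbol terms -p_i * log2(p_i) with p_i = f_i/56:
  p = 6/56 = 0.107143: log2(p) = -3.222392, -p*log2(p) = 0.345256
  p = 12/56 = 0.214286: log2(p) = -2.222392, -p*log2(p) = 0.476227
  p = 11/56 = 0.196429: log2(p) = -2.347923, -p*log2(p) = 0.461199
  p = 15/56 = 0.267857: log2(p) = -1.900464, -p*log2(p) = 0.509053
  p = 12/56 = 0.214286: log2(p) = -2.222392, -p*log2(p) = 0.476227
H = 0.345256 + 0.476227 + 0.461199 + 0.509053 + 0.476227 = 2.267962

H = 2.268 bits/symbol


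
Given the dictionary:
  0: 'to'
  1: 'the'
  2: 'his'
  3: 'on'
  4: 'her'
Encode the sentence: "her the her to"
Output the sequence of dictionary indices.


Look up each word in the dictionary:
  'her' -> 4
  'the' -> 1
  'her' -> 4
  'to' -> 0

Encoded: [4, 1, 4, 0]


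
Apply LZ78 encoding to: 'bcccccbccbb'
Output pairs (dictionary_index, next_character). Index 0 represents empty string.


LZ78 encoding steps:
Dictionary: {0: ''}
Step 1: w='' (idx 0), next='b' -> output (0, 'b'), add 'b' as idx 1
Step 2: w='' (idx 0), next='c' -> output (0, 'c'), add 'c' as idx 2
Step 3: w='c' (idx 2), next='c' -> output (2, 'c'), add 'cc' as idx 3
Step 4: w='cc' (idx 3), next='b' -> output (3, 'b'), add 'ccb' as idx 4
Step 5: w='ccb' (idx 4), next='b' -> output (4, 'b'), add 'ccbb' as idx 5


Encoded: [(0, 'b'), (0, 'c'), (2, 'c'), (3, 'b'), (4, 'b')]


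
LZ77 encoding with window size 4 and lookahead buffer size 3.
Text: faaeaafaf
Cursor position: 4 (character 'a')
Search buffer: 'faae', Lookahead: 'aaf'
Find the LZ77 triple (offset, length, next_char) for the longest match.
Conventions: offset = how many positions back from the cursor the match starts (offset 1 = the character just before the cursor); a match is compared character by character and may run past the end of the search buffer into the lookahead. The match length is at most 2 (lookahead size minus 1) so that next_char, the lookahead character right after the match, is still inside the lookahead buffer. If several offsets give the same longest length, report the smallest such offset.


Try each offset into the search buffer:
  offset=1 (pos 3, char 'e'): match length 0
  offset=2 (pos 2, char 'a'): match length 1
  offset=3 (pos 1, char 'a'): match length 2
  offset=4 (pos 0, char 'f'): match length 0
Longest match has length 2 at offset 3.
next_char = character at position 4 + 2 = 6 -> 'f'

Best match: offset=3, length=2 (matching 'aa' starting at position 1)
LZ77 triple: (3, 2, 'f')


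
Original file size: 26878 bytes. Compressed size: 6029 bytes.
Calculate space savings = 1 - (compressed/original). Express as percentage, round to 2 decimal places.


ratio = compressed/original = 6029/26878 = 0.22431
savings = 1 - ratio = 1 - 0.22431 = 0.77569
as a percentage: 0.77569 * 100 = 77.57%

Space savings = 1 - 6029/26878 = 77.57%


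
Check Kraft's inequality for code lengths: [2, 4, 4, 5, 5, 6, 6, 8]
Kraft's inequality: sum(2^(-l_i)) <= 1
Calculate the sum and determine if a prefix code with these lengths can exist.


Sum = 2^(-2) + 2^(-4) + 2^(-4) + 2^(-5) + 2^(-5) + 2^(-6) + 2^(-6) + 2^(-8)
    = 0.25 + 0.0625 + 0.0625 + 0.03125 + 0.03125 + 0.015625 + 0.015625 + 0.00390625
    = 121/256 = 0.47265625
Since 0.47265625 <= 1, Kraft's inequality IS satisfied.
A prefix code with these lengths CAN exist.

Kraft sum = 0.47265625. Satisfied.


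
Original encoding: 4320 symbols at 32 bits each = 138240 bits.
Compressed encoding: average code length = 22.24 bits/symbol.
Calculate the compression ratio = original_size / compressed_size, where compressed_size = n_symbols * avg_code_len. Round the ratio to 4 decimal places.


original_size = n_symbols * orig_bits = 4320 * 32 = 138240 bits
compressed_size = n_symbols * avg_code_len = 4320 * 22.24 = 96076.8 bits
ratio = original_size / compressed_size = 138240 / 96076.8 = 1.4388

Compression ratio = 1.4388


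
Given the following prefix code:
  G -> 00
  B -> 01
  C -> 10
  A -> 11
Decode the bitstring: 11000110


Decoding step by step:
Bits 11 -> A
Bits 00 -> G
Bits 01 -> B
Bits 10 -> C


Decoded message: AGBC


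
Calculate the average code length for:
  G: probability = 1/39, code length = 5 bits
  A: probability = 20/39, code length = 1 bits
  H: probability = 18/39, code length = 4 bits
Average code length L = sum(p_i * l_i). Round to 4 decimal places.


Weighted contributions p_i * l_i:
  G: (1/39) * 5 = 5/39
  A: (20/39) * 1 = 20/39
  H: (18/39) * 4 = 72/39
Sum = (5 + 20 + 72)/39 = 97/39

L = 97/39 = 2.4872 bits/symbol


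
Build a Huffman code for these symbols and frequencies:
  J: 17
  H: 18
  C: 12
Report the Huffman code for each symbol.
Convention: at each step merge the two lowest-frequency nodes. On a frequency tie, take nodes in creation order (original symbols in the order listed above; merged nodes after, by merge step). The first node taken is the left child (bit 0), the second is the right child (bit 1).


Huffman tree construction:
Step 1: Merge C(12) + J(17) = 29
Step 2: Merge H(18) + (C+J)(29) = 47
Read each symbol's code off the tree from the root (left child = 0, right child = 1).

Codes:
  J: 11 (length 2)
  H: 0 (length 1)
  C: 10 (length 2)
Average code length: 76/47 = 1.6170 bits/symbol


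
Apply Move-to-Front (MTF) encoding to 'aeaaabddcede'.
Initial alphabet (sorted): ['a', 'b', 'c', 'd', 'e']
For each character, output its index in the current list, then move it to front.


MTF encoding:
'a': index 0 in ['a', 'b', 'c', 'd', 'e'] -> ['a', 'b', 'c', 'd', 'e']
'e': index 4 in ['a', 'b', 'c', 'd', 'e'] -> ['e', 'a', 'b', 'c', 'd']
'a': index 1 in ['e', 'a', 'b', 'c', 'd'] -> ['a', 'e', 'b', 'c', 'd']
'a': index 0 in ['a', 'e', 'b', 'c', 'd'] -> ['a', 'e', 'b', 'c', 'd']
'a': index 0 in ['a', 'e', 'b', 'c', 'd'] -> ['a', 'e', 'b', 'c', 'd']
'b': index 2 in ['a', 'e', 'b', 'c', 'd'] -> ['b', 'a', 'e', 'c', 'd']
'd': index 4 in ['b', 'a', 'e', 'c', 'd'] -> ['d', 'b', 'a', 'e', 'c']
'd': index 0 in ['d', 'b', 'a', 'e', 'c'] -> ['d', 'b', 'a', 'e', 'c']
'c': index 4 in ['d', 'b', 'a', 'e', 'c'] -> ['c', 'd', 'b', 'a', 'e']
'e': index 4 in ['c', 'd', 'b', 'a', 'e'] -> ['e', 'c', 'd', 'b', 'a']
'd': index 2 in ['e', 'c', 'd', 'b', 'a'] -> ['d', 'e', 'c', 'b', 'a']
'e': index 1 in ['d', 'e', 'c', 'b', 'a'] -> ['e', 'd', 'c', 'b', 'a']


Output: [0, 4, 1, 0, 0, 2, 4, 0, 4, 4, 2, 1]


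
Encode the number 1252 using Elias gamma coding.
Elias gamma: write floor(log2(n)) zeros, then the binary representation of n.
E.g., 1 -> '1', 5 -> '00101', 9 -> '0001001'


num_bits = floor(log2(1252)) + 1 = 11
leading_zeros = num_bits - 1 = 10
binary(1252) = 10011100100

Elias gamma(1252) = '0000000000' + '10011100100' = 000000000010011100100 (21 bits)


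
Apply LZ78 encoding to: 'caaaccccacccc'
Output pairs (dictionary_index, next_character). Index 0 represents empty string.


LZ78 encoding steps:
Dictionary: {0: ''}
Step 1: w='' (idx 0), next='c' -> output (0, 'c'), add 'c' as idx 1
Step 2: w='' (idx 0), next='a' -> output (0, 'a'), add 'a' as idx 2
Step 3: w='a' (idx 2), next='a' -> output (2, 'a'), add 'aa' as idx 3
Step 4: w='c' (idx 1), next='c' -> output (1, 'c'), add 'cc' as idx 4
Step 5: w='cc' (idx 4), next='a' -> output (4, 'a'), add 'cca' as idx 5
Step 6: w='cc' (idx 4), next='c' -> output (4, 'c'), add 'ccc' as idx 6
Step 7: w='c' (idx 1), end of input -> output (1, '')


Encoded: [(0, 'c'), (0, 'a'), (2, 'a'), (1, 'c'), (4, 'a'), (4, 'c'), (1, '')]


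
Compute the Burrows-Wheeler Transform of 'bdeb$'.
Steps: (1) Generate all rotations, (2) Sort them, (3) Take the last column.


Rotations (sorted):
  0: $bdeb -> last char: b
  1: b$bde -> last char: e
  2: bdeb$ -> last char: $
  3: deb$b -> last char: b
  4: eb$bd -> last char: d


BWT = be$bd


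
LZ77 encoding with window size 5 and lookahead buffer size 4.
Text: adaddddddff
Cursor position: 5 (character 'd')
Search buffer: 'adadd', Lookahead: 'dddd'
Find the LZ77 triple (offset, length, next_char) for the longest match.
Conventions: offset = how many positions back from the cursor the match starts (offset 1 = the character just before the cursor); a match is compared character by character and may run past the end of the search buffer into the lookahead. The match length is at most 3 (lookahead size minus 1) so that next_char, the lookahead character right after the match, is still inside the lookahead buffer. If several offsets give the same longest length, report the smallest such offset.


Try each offset into the search buffer:
  offset=1 (pos 4, char 'd'): match length 3
  offset=2 (pos 3, char 'd'): match length 3
  offset=3 (pos 2, char 'a'): match length 0
  offset=4 (pos 1, char 'd'): match length 1
  offset=5 (pos 0, char 'a'): match length 0
Longest match has length 3, found at offsets 1, 2; take the smallest, offset 1.
next_char = character at position 5 + 3 = 8 -> 'd'

Best match: offset=1, length=3 (matching 'ddd' starting at position 4)
LZ77 triple: (1, 3, 'd')


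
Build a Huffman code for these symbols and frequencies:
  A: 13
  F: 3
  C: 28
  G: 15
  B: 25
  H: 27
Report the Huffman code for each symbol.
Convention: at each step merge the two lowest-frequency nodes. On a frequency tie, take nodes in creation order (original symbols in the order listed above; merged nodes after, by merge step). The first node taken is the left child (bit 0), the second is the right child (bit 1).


Huffman tree construction:
Step 1: Merge F(3) + A(13) = 16
Step 2: Merge G(15) + (F+A)(16) = 31
Step 3: Merge B(25) + H(27) = 52
Step 4: Merge C(28) + (G+(F+A))(31) = 59
Step 5: Merge (B+H)(52) + (C+(G+(F+A)))(59) = 111
Read each symbol's code off the tree from the root (left child = 0, right child = 1).

Codes:
  A: 1111 (length 4)
  F: 1110 (length 4)
  C: 10 (length 2)
  G: 110 (length 3)
  B: 00 (length 2)
  H: 01 (length 2)
Average code length: 269/111 = 2.4234 bits/symbol


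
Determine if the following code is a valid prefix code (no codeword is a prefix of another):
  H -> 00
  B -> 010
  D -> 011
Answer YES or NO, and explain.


Checking each pair (does one codeword prefix another?):
  H='00' vs B='010': no prefix
  H='00' vs D='011': no prefix
  B='010' vs H='00': no prefix
  B='010' vs D='011': no prefix
  D='011' vs H='00': no prefix
  D='011' vs B='010': no prefix
No violation found over all pairs.

YES -- this is a valid prefix code. No codeword is a prefix of any other codeword.


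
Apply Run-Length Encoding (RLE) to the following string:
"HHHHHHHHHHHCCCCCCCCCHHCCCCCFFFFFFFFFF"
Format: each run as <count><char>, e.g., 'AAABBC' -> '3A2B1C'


Scanning runs left to right:
  i=0: run of 'H' x 11 -> '11H'
  i=11: run of 'C' x 9 -> '9C'
  i=20: run of 'H' x 2 -> '2H'
  i=22: run of 'C' x 5 -> '5C'
  i=27: run of 'F' x 10 -> '10F'

RLE = 11H9C2H5C10F


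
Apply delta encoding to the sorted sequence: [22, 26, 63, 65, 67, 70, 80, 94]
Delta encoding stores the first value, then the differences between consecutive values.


First value: 22
Deltas:
  26 - 22 = 4
  63 - 26 = 37
  65 - 63 = 2
  67 - 65 = 2
  70 - 67 = 3
  80 - 70 = 10
  94 - 80 = 14


Delta encoded: [22, 4, 37, 2, 2, 3, 10, 14]


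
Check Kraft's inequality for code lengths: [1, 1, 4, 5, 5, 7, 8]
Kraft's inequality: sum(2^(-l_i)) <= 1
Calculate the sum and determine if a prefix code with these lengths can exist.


Sum = 2^(-1) + 2^(-1) + 2^(-4) + 2^(-5) + 2^(-5) + 2^(-7) + 2^(-8)
    = 0.5 + 0.5 + 0.0625 + 0.03125 + 0.03125 + 0.0078125 + 0.00390625
    = 291/256 = 1.13671875
Since 1.13671875 > 1, Kraft's inequality is NOT satisfied.
A prefix code with these lengths CANNOT exist.

Kraft sum = 1.13671875. Not satisfied.


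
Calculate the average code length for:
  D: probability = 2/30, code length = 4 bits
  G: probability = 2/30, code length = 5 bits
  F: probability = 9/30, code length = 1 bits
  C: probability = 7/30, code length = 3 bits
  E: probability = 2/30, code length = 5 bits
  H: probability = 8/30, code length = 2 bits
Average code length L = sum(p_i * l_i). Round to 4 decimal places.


Weighted contributions p_i * l_i:
  D: (2/30) * 4 = 8/30
  G: (2/30) * 5 = 10/30
  F: (9/30) * 1 = 9/30
  C: (7/30) * 3 = 21/30
  E: (2/30) * 5 = 10/30
  H: (8/30) * 2 = 16/30
Sum = (8 + 10 + 9 + 21 + 10 + 16)/30 = 74/30

L = 74/30 = 2.4667 bits/symbol


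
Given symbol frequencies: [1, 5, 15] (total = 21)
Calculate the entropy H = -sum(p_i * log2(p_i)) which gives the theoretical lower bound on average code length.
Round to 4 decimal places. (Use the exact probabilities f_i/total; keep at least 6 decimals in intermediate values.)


Per-symbol terms -p_i * log2(p_i) with p_i = f_i/21:
  p = 1/21 = 0.047619: log2(p) = -4.392317, -p*log2(p) = 0.209158
  p = 5/21 = 0.238095: log2(p) = -2.070389, -p*log2(p) = 0.492950
  p = 15/21 = 0.714286: log2(p) = -0.485427, -p*log2(p) = 0.346733
H = 0.209158 + 0.492950 + 0.346733 = 1.048841

H = 1.0488 bits/symbol


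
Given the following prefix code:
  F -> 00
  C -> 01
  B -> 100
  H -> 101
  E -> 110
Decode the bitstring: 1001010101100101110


Decoding step by step:
Bits 100 -> B
Bits 101 -> H
Bits 01 -> C
Bits 01 -> C
Bits 100 -> B
Bits 101 -> H
Bits 110 -> E


Decoded message: BHCCBHE


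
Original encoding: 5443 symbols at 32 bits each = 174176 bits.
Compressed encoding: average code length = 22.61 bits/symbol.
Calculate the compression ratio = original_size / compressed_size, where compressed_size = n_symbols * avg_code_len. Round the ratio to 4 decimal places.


original_size = n_symbols * orig_bits = 5443 * 32 = 174176 bits
compressed_size = n_symbols * avg_code_len = 5443 * 22.61 = 123066.23 bits
ratio = original_size / compressed_size = 174176 / 123066.23 = 1.4153

Compression ratio = 1.4153


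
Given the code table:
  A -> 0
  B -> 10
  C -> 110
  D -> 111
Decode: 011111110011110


Decoding:
0 -> A
111 -> D
111 -> D
10 -> B
0 -> A
111 -> D
10 -> B


Result: ADDBADB


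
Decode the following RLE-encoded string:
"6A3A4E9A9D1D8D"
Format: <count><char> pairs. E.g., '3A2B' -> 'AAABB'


Expanding each <count><char> pair:
  6A -> 'AAAAAA'
  3A -> 'AAA'
  4E -> 'EEEE'
  9A -> 'AAAAAAAAA'
  9D -> 'DDDDDDDDD'
  1D -> 'D'
  8D -> 'DDDDDDDD'

Decoded = AAAAAAAAAEEEEAAAAAAAAADDDDDDDDDDDDDDDDDD


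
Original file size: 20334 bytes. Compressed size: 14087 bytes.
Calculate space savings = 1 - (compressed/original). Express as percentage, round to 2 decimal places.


ratio = compressed/original = 14087/20334 = 0.692781
savings = 1 - ratio = 1 - 0.692781 = 0.307219
as a percentage: 0.307219 * 100 = 30.72%

Space savings = 1 - 14087/20334 = 30.72%


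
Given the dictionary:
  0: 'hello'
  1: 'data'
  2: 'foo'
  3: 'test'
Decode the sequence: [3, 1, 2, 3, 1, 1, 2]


Look up each index in the dictionary:
  3 -> 'test'
  1 -> 'data'
  2 -> 'foo'
  3 -> 'test'
  1 -> 'data'
  1 -> 'data'
  2 -> 'foo'

Decoded: "test data foo test data data foo"


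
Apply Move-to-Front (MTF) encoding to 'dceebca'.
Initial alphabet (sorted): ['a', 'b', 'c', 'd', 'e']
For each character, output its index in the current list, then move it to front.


MTF encoding:
'd': index 3 in ['a', 'b', 'c', 'd', 'e'] -> ['d', 'a', 'b', 'c', 'e']
'c': index 3 in ['d', 'a', 'b', 'c', 'e'] -> ['c', 'd', 'a', 'b', 'e']
'e': index 4 in ['c', 'd', 'a', 'b', 'e'] -> ['e', 'c', 'd', 'a', 'b']
'e': index 0 in ['e', 'c', 'd', 'a', 'b'] -> ['e', 'c', 'd', 'a', 'b']
'b': index 4 in ['e', 'c', 'd', 'a', 'b'] -> ['b', 'e', 'c', 'd', 'a']
'c': index 2 in ['b', 'e', 'c', 'd', 'a'] -> ['c', 'b', 'e', 'd', 'a']
'a': index 4 in ['c', 'b', 'e', 'd', 'a'] -> ['a', 'c', 'b', 'e', 'd']


Output: [3, 3, 4, 0, 4, 2, 4]


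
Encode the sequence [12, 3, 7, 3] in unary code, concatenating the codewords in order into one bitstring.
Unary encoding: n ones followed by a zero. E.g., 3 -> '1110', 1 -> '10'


Encode each number as n ones followed by a terminating 0:
  12 -> 1111111111110 (13 bits)
  3 -> 1110 (4 bits)
  7 -> 11111110 (8 bits)
  3 -> 1110 (4 bits)
Total length = 13 + 4 + 8 + 4 = 29 bits.

Unary([12, 3, 7, 3]) = 11111111111101110111111101110 (29 bits)


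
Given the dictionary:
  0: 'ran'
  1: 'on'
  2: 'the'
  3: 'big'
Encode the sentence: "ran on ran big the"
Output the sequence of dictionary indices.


Look up each word in the dictionary:
  'ran' -> 0
  'on' -> 1
  'ran' -> 0
  'big' -> 3
  'the' -> 2

Encoded: [0, 1, 0, 3, 2]


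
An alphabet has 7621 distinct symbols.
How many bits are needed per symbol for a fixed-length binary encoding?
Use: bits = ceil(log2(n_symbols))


log2(7621) = 12.8958
Bracket: 2^12 = 4096 < 7621 <= 2^13 = 8192
So ceil(log2(7621)) = 13

bits = ceil(log2(7621)) = ceil(12.8958) = 13 bits


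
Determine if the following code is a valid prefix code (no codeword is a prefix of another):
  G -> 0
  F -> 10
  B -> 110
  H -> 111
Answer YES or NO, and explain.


Checking each pair (does one codeword prefix another?):
  G='0' vs F='10': no prefix
  G='0' vs B='110': no prefix
  G='0' vs H='111': no prefix
  F='10' vs G='0': no prefix
  F='10' vs B='110': no prefix
  F='10' vs H='111': no prefix
  B='110' vs G='0': no prefix
  B='110' vs F='10': no prefix
  B='110' vs H='111': no prefix
  H='111' vs G='0': no prefix
  H='111' vs F='10': no prefix
  H='111' vs B='110': no prefix
No violation found over all pairs.

YES -- this is a valid prefix code. No codeword is a prefix of any other codeword.


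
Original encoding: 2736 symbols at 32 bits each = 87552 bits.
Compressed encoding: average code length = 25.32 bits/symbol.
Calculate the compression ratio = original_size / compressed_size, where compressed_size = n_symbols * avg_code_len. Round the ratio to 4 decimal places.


original_size = n_symbols * orig_bits = 2736 * 32 = 87552 bits
compressed_size = n_symbols * avg_code_len = 2736 * 25.32 = 69275.52 bits
ratio = original_size / compressed_size = 87552 / 69275.52 = 1.2638

Compression ratio = 1.2638


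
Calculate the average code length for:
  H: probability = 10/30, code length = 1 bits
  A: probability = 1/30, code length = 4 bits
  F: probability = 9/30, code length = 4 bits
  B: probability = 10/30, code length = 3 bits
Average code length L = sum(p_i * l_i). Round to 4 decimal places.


Weighted contributions p_i * l_i:
  H: (10/30) * 1 = 10/30
  A: (1/30) * 4 = 4/30
  F: (9/30) * 4 = 36/30
  B: (10/30) * 3 = 30/30
Sum = (10 + 4 + 36 + 30)/30 = 80/30

L = 80/30 = 2.6667 bits/symbol


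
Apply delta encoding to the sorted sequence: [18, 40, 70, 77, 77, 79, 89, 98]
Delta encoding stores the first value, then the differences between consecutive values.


First value: 18
Deltas:
  40 - 18 = 22
  70 - 40 = 30
  77 - 70 = 7
  77 - 77 = 0
  79 - 77 = 2
  89 - 79 = 10
  98 - 89 = 9


Delta encoded: [18, 22, 30, 7, 0, 2, 10, 9]


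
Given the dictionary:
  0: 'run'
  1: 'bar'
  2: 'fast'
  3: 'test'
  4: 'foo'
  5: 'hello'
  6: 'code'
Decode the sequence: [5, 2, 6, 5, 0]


Look up each index in the dictionary:
  5 -> 'hello'
  2 -> 'fast'
  6 -> 'code'
  5 -> 'hello'
  0 -> 'run'

Decoded: "hello fast code hello run"


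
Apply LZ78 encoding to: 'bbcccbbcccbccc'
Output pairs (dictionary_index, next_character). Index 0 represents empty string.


LZ78 encoding steps:
Dictionary: {0: ''}
Step 1: w='' (idx 0), next='b' -> output (0, 'b'), add 'b' as idx 1
Step 2: w='b' (idx 1), next='c' -> output (1, 'c'), add 'bc' as idx 2
Step 3: w='' (idx 0), next='c' -> output (0, 'c'), add 'c' as idx 3
Step 4: w='c' (idx 3), next='b' -> output (3, 'b'), add 'cb' as idx 4
Step 5: w='bc' (idx 2), next='c' -> output (2, 'c'), add 'bcc' as idx 5
Step 6: w='cb' (idx 4), next='c' -> output (4, 'c'), add 'cbc' as idx 6
Step 7: w='c' (idx 3), next='c' -> output (3, 'c'), add 'cc' as idx 7


Encoded: [(0, 'b'), (1, 'c'), (0, 'c'), (3, 'b'), (2, 'c'), (4, 'c'), (3, 'c')]


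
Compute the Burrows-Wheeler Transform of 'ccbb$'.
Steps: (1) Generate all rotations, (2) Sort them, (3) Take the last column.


Rotations (sorted):
  0: $ccbb -> last char: b
  1: b$ccb -> last char: b
  2: bb$cc -> last char: c
  3: cbb$c -> last char: c
  4: ccbb$ -> last char: $


BWT = bbcc$


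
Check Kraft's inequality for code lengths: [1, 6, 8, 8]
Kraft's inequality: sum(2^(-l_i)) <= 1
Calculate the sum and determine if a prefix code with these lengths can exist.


Sum = 2^(-1) + 2^(-6) + 2^(-8) + 2^(-8)
    = 0.5 + 0.015625 + 0.00390625 + 0.00390625
    = 134/256 = 0.5234375
Since 0.5234375 <= 1, Kraft's inequality IS satisfied.
A prefix code with these lengths CAN exist.

Kraft sum = 0.5234375. Satisfied.


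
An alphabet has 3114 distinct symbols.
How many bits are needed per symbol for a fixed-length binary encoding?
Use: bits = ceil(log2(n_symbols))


log2(3114) = 11.6046
Bracket: 2^11 = 2048 < 3114 <= 2^12 = 4096
So ceil(log2(3114)) = 12

bits = ceil(log2(3114)) = ceil(11.6046) = 12 bits


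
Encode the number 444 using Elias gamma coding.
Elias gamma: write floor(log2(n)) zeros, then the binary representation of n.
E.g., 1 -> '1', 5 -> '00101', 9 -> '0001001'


num_bits = floor(log2(444)) + 1 = 9
leading_zeros = num_bits - 1 = 8
binary(444) = 110111100

Elias gamma(444) = '00000000' + '110111100' = 00000000110111100 (17 bits)


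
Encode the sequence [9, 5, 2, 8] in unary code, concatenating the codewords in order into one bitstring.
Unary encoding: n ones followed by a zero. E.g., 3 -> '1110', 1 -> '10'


Encode each number as n ones followed by a terminating 0:
  9 -> 1111111110 (10 bits)
  5 -> 111110 (6 bits)
  2 -> 110 (3 bits)
  8 -> 111111110 (9 bits)
Total length = 10 + 6 + 3 + 9 = 28 bits.

Unary([9, 5, 2, 8]) = 1111111110111110110111111110 (28 bits)


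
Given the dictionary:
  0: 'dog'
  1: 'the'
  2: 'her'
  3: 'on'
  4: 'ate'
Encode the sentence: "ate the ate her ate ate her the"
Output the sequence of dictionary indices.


Look up each word in the dictionary:
  'ate' -> 4
  'the' -> 1
  'ate' -> 4
  'her' -> 2
  'ate' -> 4
  'ate' -> 4
  'her' -> 2
  'the' -> 1

Encoded: [4, 1, 4, 2, 4, 4, 2, 1]


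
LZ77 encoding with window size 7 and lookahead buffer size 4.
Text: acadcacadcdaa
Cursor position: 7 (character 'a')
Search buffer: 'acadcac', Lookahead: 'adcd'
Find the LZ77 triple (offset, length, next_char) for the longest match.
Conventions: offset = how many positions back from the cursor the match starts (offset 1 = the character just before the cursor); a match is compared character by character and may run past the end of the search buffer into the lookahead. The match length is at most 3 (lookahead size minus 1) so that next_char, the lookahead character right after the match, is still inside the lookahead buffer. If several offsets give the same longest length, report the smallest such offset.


Try each offset into the search buffer:
  offset=1 (pos 6, char 'c'): match length 0
  offset=2 (pos 5, char 'a'): match length 1
  offset=3 (pos 4, char 'c'): match length 0
  offset=4 (pos 3, char 'd'): match length 0
  offset=5 (pos 2, char 'a'): match length 3
  offset=6 (pos 1, char 'c'): match length 0
  offset=7 (pos 0, char 'a'): match length 1
Longest match has length 3 at offset 5.
next_char = character at position 7 + 3 = 10 -> 'd'

Best match: offset=5, length=3 (matching 'adc' starting at position 2)
LZ77 triple: (5, 3, 'd')


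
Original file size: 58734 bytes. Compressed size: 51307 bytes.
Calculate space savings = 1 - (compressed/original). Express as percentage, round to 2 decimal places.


ratio = compressed/original = 51307/58734 = 0.873549
savings = 1 - ratio = 1 - 0.873549 = 0.126451
as a percentage: 0.126451 * 100 = 12.65%

Space savings = 1 - 51307/58734 = 12.65%


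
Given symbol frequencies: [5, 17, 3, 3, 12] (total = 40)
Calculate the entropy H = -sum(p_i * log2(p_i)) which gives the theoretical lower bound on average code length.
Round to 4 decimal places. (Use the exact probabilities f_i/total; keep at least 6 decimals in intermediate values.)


Per-symbol terms -p_i * log2(p_i) with p_i = f_i/40:
  p = 5/40 = 0.125000: log2(p) = -3.000000, -p*log2(p) = 0.375000
  p = 17/40 = 0.425000: log2(p) = -1.234465, -p*log2(p) = 0.524648
  p = 3/40 = 0.075000: log2(p) = -3.736966, -p*log2(p) = 0.280272
  p = 3/40 = 0.075000: log2(p) = -3.736966, -p*log2(p) = 0.280272
  p = 12/40 = 0.300000: log2(p) = -1.736966, -p*log2(p) = 0.521090
H = 0.375000 + 0.524648 + 0.280272 + 0.280272 + 0.521090 = 1.981282

H = 1.9813 bits/symbol


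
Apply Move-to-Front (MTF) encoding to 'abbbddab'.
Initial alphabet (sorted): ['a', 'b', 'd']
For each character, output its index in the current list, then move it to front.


MTF encoding:
'a': index 0 in ['a', 'b', 'd'] -> ['a', 'b', 'd']
'b': index 1 in ['a', 'b', 'd'] -> ['b', 'a', 'd']
'b': index 0 in ['b', 'a', 'd'] -> ['b', 'a', 'd']
'b': index 0 in ['b', 'a', 'd'] -> ['b', 'a', 'd']
'd': index 2 in ['b', 'a', 'd'] -> ['d', 'b', 'a']
'd': index 0 in ['d', 'b', 'a'] -> ['d', 'b', 'a']
'a': index 2 in ['d', 'b', 'a'] -> ['a', 'd', 'b']
'b': index 2 in ['a', 'd', 'b'] -> ['b', 'a', 'd']


Output: [0, 1, 0, 0, 2, 0, 2, 2]


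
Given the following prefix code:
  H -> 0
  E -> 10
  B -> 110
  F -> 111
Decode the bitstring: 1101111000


Decoding step by step:
Bits 110 -> B
Bits 111 -> F
Bits 10 -> E
Bits 0 -> H
Bits 0 -> H


Decoded message: BFEHH


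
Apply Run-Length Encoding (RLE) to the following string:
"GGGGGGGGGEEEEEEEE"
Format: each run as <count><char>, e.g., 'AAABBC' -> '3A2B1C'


Scanning runs left to right:
  i=0: run of 'G' x 9 -> '9G'
  i=9: run of 'E' x 8 -> '8E'

RLE = 9G8E


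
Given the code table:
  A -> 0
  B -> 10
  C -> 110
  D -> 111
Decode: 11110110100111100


Decoding:
111 -> D
10 -> B
110 -> C
10 -> B
0 -> A
111 -> D
10 -> B
0 -> A


Result: DBCBADBA


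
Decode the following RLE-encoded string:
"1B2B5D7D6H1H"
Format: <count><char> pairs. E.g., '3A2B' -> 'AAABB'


Expanding each <count><char> pair:
  1B -> 'B'
  2B -> 'BB'
  5D -> 'DDDDD'
  7D -> 'DDDDDDD'
  6H -> 'HHHHHH'
  1H -> 'H'

Decoded = BBBDDDDDDDDDDDDHHHHHHH


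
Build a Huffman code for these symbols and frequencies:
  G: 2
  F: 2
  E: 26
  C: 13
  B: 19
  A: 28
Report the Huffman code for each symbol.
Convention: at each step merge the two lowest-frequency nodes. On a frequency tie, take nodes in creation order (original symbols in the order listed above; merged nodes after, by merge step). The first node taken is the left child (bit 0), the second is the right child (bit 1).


Huffman tree construction:
Step 1: Merge G(2) + F(2) = 4
Step 2: Merge (G+F)(4) + C(13) = 17
Step 3: Merge ((G+F)+C)(17) + B(19) = 36
Step 4: Merge E(26) + A(28) = 54
Step 5: Merge (((G+F)+C)+B)(36) + (E+A)(54) = 90
Read each symbol's code off the tree from the root (left child = 0, right child = 1).

Codes:
  G: 0000 (length 4)
  F: 0001 (length 4)
  E: 10 (length 2)
  C: 001 (length 3)
  B: 01 (length 2)
  A: 11 (length 2)
Average code length: 201/90 = 2.2333 bits/symbol


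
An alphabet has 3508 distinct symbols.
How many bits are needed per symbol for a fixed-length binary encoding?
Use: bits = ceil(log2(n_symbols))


log2(3508) = 11.7764
Bracket: 2^11 = 2048 < 3508 <= 2^12 = 4096
So ceil(log2(3508)) = 12

bits = ceil(log2(3508)) = ceil(11.7764) = 12 bits


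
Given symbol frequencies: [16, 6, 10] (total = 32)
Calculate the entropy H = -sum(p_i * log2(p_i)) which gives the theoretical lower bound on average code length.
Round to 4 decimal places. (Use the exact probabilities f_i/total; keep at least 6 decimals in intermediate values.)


Per-symbol terms -p_i * log2(p_i) with p_i = f_i/32:
  p = 16/32 = 0.500000: log2(p) = -1.000000, -p*log2(p) = 0.500000
  p = 6/32 = 0.187500: log2(p) = -2.415037, -p*log2(p) = 0.452820
  p = 10/32 = 0.312500: log2(p) = -1.678072, -p*log2(p) = 0.524397
H = 0.500000 + 0.452820 + 0.524397 = 1.477217

H = 1.4772 bits/symbol


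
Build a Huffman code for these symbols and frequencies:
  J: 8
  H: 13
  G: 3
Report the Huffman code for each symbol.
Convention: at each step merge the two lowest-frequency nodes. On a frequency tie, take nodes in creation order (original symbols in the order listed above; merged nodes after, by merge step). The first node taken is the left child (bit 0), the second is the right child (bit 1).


Huffman tree construction:
Step 1: Merge G(3) + J(8) = 11
Step 2: Merge (G+J)(11) + H(13) = 24
Read each symbol's code off the tree from the root (left child = 0, right child = 1).

Codes:
  J: 01 (length 2)
  H: 1 (length 1)
  G: 00 (length 2)
Average code length: 35/24 = 1.4583 bits/symbol


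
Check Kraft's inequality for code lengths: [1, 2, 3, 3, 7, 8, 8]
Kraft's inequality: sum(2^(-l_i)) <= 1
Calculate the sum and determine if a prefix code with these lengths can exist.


Sum = 2^(-1) + 2^(-2) + 2^(-3) + 2^(-3) + 2^(-7) + 2^(-8) + 2^(-8)
    = 0.5 + 0.25 + 0.125 + 0.125 + 0.0078125 + 0.00390625 + 0.00390625
    = 260/256 = 1.015625
Since 1.015625 > 1, Kraft's inequality is NOT satisfied.
A prefix code with these lengths CANNOT exist.

Kraft sum = 1.015625. Not satisfied.


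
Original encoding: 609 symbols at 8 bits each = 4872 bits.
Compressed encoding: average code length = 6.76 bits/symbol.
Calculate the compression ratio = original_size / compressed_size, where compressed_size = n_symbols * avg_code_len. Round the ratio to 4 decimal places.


original_size = n_symbols * orig_bits = 609 * 8 = 4872 bits
compressed_size = n_symbols * avg_code_len = 609 * 6.76 = 4116.84 bits
ratio = original_size / compressed_size = 4872 / 4116.84 = 1.1834

Compression ratio = 1.1834


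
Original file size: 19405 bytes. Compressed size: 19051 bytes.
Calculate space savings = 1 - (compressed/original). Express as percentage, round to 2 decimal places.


ratio = compressed/original = 19051/19405 = 0.981757
savings = 1 - ratio = 1 - 0.981757 = 0.018243
as a percentage: 0.018243 * 100 = 1.82%

Space savings = 1 - 19051/19405 = 1.82%


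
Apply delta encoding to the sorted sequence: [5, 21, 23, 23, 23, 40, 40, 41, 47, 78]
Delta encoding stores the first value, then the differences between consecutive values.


First value: 5
Deltas:
  21 - 5 = 16
  23 - 21 = 2
  23 - 23 = 0
  23 - 23 = 0
  40 - 23 = 17
  40 - 40 = 0
  41 - 40 = 1
  47 - 41 = 6
  78 - 47 = 31


Delta encoded: [5, 16, 2, 0, 0, 17, 0, 1, 6, 31]


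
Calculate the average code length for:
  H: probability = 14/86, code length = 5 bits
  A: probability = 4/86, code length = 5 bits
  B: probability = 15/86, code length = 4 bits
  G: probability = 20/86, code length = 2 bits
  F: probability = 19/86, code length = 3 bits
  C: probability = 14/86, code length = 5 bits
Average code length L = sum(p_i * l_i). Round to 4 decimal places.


Weighted contributions p_i * l_i:
  H: (14/86) * 5 = 70/86
  A: (4/86) * 5 = 20/86
  B: (15/86) * 4 = 60/86
  G: (20/86) * 2 = 40/86
  F: (19/86) * 3 = 57/86
  C: (14/86) * 5 = 70/86
Sum = (70 + 20 + 60 + 40 + 57 + 70)/86 = 317/86

L = 317/86 = 3.6860 bits/symbol


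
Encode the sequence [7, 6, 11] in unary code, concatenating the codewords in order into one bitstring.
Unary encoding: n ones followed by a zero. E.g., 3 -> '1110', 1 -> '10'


Encode each number as n ones followed by a terminating 0:
  7 -> 11111110 (8 bits)
  6 -> 1111110 (7 bits)
  11 -> 111111111110 (12 bits)
Total length = 8 + 7 + 12 = 27 bits.

Unary([7, 6, 11]) = 111111101111110111111111110 (27 bits)


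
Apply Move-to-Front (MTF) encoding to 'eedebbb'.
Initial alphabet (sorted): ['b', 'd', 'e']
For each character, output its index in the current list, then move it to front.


MTF encoding:
'e': index 2 in ['b', 'd', 'e'] -> ['e', 'b', 'd']
'e': index 0 in ['e', 'b', 'd'] -> ['e', 'b', 'd']
'd': index 2 in ['e', 'b', 'd'] -> ['d', 'e', 'b']
'e': index 1 in ['d', 'e', 'b'] -> ['e', 'd', 'b']
'b': index 2 in ['e', 'd', 'b'] -> ['b', 'e', 'd']
'b': index 0 in ['b', 'e', 'd'] -> ['b', 'e', 'd']
'b': index 0 in ['b', 'e', 'd'] -> ['b', 'e', 'd']


Output: [2, 0, 2, 1, 2, 0, 0]


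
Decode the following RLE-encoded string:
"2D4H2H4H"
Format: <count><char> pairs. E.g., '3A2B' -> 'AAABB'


Expanding each <count><char> pair:
  2D -> 'DD'
  4H -> 'HHHH'
  2H -> 'HH'
  4H -> 'HHHH'

Decoded = DDHHHHHHHHHH


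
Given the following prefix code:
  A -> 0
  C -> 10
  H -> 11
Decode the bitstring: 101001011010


Decoding step by step:
Bits 10 -> C
Bits 10 -> C
Bits 0 -> A
Bits 10 -> C
Bits 11 -> H
Bits 0 -> A
Bits 10 -> C


Decoded message: CCACHAC


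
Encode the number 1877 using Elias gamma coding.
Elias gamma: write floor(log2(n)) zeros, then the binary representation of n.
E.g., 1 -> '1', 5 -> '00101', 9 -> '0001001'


num_bits = floor(log2(1877)) + 1 = 11
leading_zeros = num_bits - 1 = 10
binary(1877) = 11101010101

Elias gamma(1877) = '0000000000' + '11101010101' = 000000000011101010101 (21 bits)


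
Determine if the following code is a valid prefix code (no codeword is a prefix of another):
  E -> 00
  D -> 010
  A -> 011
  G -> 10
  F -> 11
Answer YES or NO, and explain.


Checking each pair (does one codeword prefix another?):
  E='00' vs D='010': no prefix
  E='00' vs A='011': no prefix
  E='00' vs G='10': no prefix
  E='00' vs F='11': no prefix
  D='010' vs E='00': no prefix
  D='010' vs A='011': no prefix
  D='010' vs G='10': no prefix
  D='010' vs F='11': no prefix
  A='011' vs E='00': no prefix
  A='011' vs D='010': no prefix
  A='011' vs G='10': no prefix
  A='011' vs F='11': no prefix
  G='10' vs E='00': no prefix
  G='10' vs D='010': no prefix
  G='10' vs A='011': no prefix
  G='10' vs F='11': no prefix
  F='11' vs E='00': no prefix
  F='11' vs D='010': no prefix
  F='11' vs A='011': no prefix
  F='11' vs G='10': no prefix
No violation found over all pairs.

YES -- this is a valid prefix code. No codeword is a prefix of any other codeword.


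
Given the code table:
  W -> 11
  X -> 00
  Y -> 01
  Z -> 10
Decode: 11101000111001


Decoding:
11 -> W
10 -> Z
10 -> Z
00 -> X
11 -> W
10 -> Z
01 -> Y


Result: WZZXWZY


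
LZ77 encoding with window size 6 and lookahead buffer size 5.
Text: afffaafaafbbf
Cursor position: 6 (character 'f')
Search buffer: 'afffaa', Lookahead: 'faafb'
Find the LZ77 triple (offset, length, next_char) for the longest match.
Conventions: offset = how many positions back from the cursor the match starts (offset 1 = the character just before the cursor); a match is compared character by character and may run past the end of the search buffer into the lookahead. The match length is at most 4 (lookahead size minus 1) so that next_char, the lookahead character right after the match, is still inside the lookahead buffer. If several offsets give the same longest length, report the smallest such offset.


Try each offset into the search buffer:
  offset=1 (pos 5, char 'a'): match length 0
  offset=2 (pos 4, char 'a'): match length 0
  offset=3 (pos 3, char 'f'): match length 4
  offset=4 (pos 2, char 'f'): match length 1
  offset=5 (pos 1, char 'f'): match length 1
  offset=6 (pos 0, char 'a'): match length 0
Longest match has length 4 at offset 3.
next_char = character at position 6 + 4 = 10 -> 'b'

Best match: offset=3, length=4 (matching 'faaf' starting at position 3)
LZ77 triple: (3, 4, 'b')


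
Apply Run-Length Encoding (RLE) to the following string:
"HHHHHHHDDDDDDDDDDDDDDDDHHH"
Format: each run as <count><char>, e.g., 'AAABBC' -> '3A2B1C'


Scanning runs left to right:
  i=0: run of 'H' x 7 -> '7H'
  i=7: run of 'D' x 16 -> '16D'
  i=23: run of 'H' x 3 -> '3H'

RLE = 7H16D3H


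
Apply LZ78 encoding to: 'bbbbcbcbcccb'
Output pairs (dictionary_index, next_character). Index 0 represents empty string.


LZ78 encoding steps:
Dictionary: {0: ''}
Step 1: w='' (idx 0), next='b' -> output (0, 'b'), add 'b' as idx 1
Step 2: w='b' (idx 1), next='b' -> output (1, 'b'), add 'bb' as idx 2
Step 3: w='b' (idx 1), next='c' -> output (1, 'c'), add 'bc' as idx 3
Step 4: w='bc' (idx 3), next='b' -> output (3, 'b'), add 'bcb' as idx 4
Step 5: w='' (idx 0), next='c' -> output (0, 'c'), add 'c' as idx 5
Step 6: w='c' (idx 5), next='c' -> output (5, 'c'), add 'cc' as idx 6
Step 7: w='b' (idx 1), end of input -> output (1, '')


Encoded: [(0, 'b'), (1, 'b'), (1, 'c'), (3, 'b'), (0, 'c'), (5, 'c'), (1, '')]


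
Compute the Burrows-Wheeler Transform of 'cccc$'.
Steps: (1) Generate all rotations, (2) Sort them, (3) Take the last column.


Rotations (sorted):
  0: $cccc -> last char: c
  1: c$ccc -> last char: c
  2: cc$cc -> last char: c
  3: ccc$c -> last char: c
  4: cccc$ -> last char: $


BWT = cccc$


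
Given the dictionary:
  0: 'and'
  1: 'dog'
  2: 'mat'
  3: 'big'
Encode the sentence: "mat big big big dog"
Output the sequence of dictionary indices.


Look up each word in the dictionary:
  'mat' -> 2
  'big' -> 3
  'big' -> 3
  'big' -> 3
  'dog' -> 1

Encoded: [2, 3, 3, 3, 1]


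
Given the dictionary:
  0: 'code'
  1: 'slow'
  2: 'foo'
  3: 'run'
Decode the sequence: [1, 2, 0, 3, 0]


Look up each index in the dictionary:
  1 -> 'slow'
  2 -> 'foo'
  0 -> 'code'
  3 -> 'run'
  0 -> 'code'

Decoded: "slow foo code run code"


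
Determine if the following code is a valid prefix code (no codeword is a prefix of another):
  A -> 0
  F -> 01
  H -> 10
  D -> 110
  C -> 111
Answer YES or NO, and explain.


Checking each pair (does one codeword prefix another?):
  A='0' vs F='01': prefix -- VIOLATION

NO -- this is NOT a valid prefix code. A (0) is a prefix of F (01).


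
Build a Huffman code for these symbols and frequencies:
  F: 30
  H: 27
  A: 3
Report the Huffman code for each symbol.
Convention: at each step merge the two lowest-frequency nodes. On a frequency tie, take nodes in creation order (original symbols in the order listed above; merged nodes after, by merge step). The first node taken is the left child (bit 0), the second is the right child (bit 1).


Huffman tree construction:
Step 1: Merge A(3) + H(27) = 30
Step 2: Merge F(30) + (A+H)(30) = 60
Read each symbol's code off the tree from the root (left child = 0, right child = 1).

Codes:
  F: 0 (length 1)
  H: 11 (length 2)
  A: 10 (length 2)
Average code length: 90/60 = 1.5000 bits/symbol
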